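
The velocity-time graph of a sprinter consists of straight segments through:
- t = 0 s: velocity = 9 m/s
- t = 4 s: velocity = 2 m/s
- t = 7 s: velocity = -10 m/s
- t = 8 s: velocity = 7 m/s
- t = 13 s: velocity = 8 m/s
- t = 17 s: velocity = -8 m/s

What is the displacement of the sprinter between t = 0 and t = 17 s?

Displacement is the signed area under the v-t curve.
0–4 s: ½(9 + 2)(4) = 22 m
4–7 s: ½(2 + -10)(3) = -12 m
7–8 s: ½(-10 + 7)(1) = -1.5 m
8–13 s: ½(7 + 8)(5) = 37.5 m
13–17 s: ½(8 + -8)(4) = 0 m
Net displacement = 46 m

46 m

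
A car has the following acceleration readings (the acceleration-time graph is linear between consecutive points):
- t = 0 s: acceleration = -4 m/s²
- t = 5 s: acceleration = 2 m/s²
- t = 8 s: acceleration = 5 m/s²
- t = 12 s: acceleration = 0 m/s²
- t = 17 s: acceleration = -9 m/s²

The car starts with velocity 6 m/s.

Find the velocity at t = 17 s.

-1 m/s

Δv equals the area under the a-t graph; then v = v₀ + Δv.
0–5 s: ½(-4 + 2)(5) = -5 m/s
5–8 s: ½(2 + 5)(3) = 10.5 m/s
8–12 s: ½(5 + 0)(4) = 10 m/s
12–17 s: ½(0 + -9)(5) = -22.5 m/s
Δv = -7 m/s, so v(17) = 6 + (-7) = -1 m/s.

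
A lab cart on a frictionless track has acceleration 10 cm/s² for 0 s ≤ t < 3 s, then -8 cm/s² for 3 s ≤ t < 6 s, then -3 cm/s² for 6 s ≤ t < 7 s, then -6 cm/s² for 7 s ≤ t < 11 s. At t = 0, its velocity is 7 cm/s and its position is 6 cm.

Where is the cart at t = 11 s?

150.5 cm

On each constant-a segment, Δv = aΔt and Δx = v₀Δt + ½aΔt²; chain segment to segment.
0–3 s: v starts 7 cm/s; Δx = 7·3 + ½·10·3² = 66 cm; v ends 37 cm/s.
3–6 s: v starts 37 cm/s; Δx = 37·3 + ½·-8·3² = 75 cm; v ends 13 cm/s.
6–7 s: v starts 13 cm/s; Δx = 13·1 + ½·-3·1² = 11.5 cm; v ends 10 cm/s.
7–11 s: v starts 10 cm/s; Δx = 10·4 + ½·-6·4² = -8 cm; v ends -14 cm/s.
x(11) = 6 + Σ Δx = 150.5 cm.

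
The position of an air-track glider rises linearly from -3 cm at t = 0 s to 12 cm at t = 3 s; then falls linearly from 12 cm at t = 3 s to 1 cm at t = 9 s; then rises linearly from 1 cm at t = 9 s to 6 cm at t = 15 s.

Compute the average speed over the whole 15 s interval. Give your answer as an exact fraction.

31/15 cm/s

Average speed = (total path length)/(elapsed time); on a piecewise-linear x-t graph the path length is Σ|Δx|.
0–3 s: |Δx| = |12 − -3| = 15 cm
3–9 s: |Δx| = |1 − 12| = 11 cm
9–15 s: |Δx| = |6 − 1| = 5 cm
Total path = 31 cm; average speed = 31/15 = 31/15 cm/s.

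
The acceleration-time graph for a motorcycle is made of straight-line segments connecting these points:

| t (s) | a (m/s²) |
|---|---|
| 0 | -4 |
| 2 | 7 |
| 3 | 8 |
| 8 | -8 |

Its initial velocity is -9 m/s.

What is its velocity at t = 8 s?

Δv equals the area under the a-t graph; then v = v₀ + Δv.
0–2 s: ½(-4 + 7)(2) = 3 m/s
2–3 s: ½(7 + 8)(1) = 7.5 m/s
3–8 s: ½(8 + -8)(5) = 0 m/s
Δv = 10.5 m/s, so v(8) = -9 + (10.5) = 1.5 m/s.

1.5 m/s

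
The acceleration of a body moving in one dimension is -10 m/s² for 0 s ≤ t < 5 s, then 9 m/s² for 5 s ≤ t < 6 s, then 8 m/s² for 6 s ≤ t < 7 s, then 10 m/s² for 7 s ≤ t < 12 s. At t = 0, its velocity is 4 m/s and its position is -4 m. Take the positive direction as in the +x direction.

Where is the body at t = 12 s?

On each constant-a segment, Δv = aΔt and Δx = v₀Δt + ½aΔt²; chain segment to segment.
0–5 s: v starts 4 m/s; Δx = 4·5 + ½·-10·5² = -105 m; v ends -46 m/s.
5–6 s: v starts -46 m/s; Δx = -46·1 + ½·9·1² = -41.5 m; v ends -37 m/s.
6–7 s: v starts -37 m/s; Δx = -37·1 + ½·8·1² = -33 m; v ends -29 m/s.
7–12 s: v starts -29 m/s; Δx = -29·5 + ½·10·5² = -20 m; v ends 21 m/s.
x(12) = -4 + Σ Δx = -203.5 m.

-203.5 m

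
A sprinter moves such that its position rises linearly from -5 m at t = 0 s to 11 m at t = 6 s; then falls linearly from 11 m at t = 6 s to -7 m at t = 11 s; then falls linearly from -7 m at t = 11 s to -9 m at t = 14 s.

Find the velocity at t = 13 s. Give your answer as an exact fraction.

-2/3 m/s

Velocity is the slope of the x-t graph on 11–14 s: (-9 − -7)/(14 − 11) = -2/3 m/s.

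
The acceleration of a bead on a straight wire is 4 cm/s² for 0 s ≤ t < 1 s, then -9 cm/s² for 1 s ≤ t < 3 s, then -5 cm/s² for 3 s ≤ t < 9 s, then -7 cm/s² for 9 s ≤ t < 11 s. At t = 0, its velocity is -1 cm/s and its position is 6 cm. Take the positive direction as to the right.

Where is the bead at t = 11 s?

-289 cm

On each constant-a segment, Δv = aΔt and Δx = v₀Δt + ½aΔt²; chain segment to segment.
0–1 s: v starts -1 cm/s; Δx = -1·1 + ½·4·1² = 1 cm; v ends 3 cm/s.
1–3 s: v starts 3 cm/s; Δx = 3·2 + ½·-9·2² = -12 cm; v ends -15 cm/s.
3–9 s: v starts -15 cm/s; Δx = -15·6 + ½·-5·6² = -180 cm; v ends -45 cm/s.
9–11 s: v starts -45 cm/s; Δx = -45·2 + ½·-7·2² = -104 cm; v ends -59 cm/s.
x(11) = 6 + Σ Δx = -289 cm.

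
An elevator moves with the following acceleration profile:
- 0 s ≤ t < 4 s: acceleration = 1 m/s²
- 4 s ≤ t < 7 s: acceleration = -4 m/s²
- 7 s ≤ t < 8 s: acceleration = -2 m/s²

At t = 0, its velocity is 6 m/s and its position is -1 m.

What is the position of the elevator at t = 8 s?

40 m

On each constant-a segment, Δv = aΔt and Δx = v₀Δt + ½aΔt²; chain segment to segment.
0–4 s: v starts 6 m/s; Δx = 6·4 + ½·1·4² = 32 m; v ends 10 m/s.
4–7 s: v starts 10 m/s; Δx = 10·3 + ½·-4·3² = 12 m; v ends -2 m/s.
7–8 s: v starts -2 m/s; Δx = -2·1 + ½·-2·1² = -3 m; v ends -4 m/s.
x(8) = -1 + Σ Δx = 40 m.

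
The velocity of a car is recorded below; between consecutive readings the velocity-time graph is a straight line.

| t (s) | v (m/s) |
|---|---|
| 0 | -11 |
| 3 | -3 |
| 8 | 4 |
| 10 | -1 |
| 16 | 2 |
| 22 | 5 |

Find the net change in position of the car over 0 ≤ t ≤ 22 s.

Net displacement equals the area under the velocity-time graph (areas below the axis count negative).
0–3 s: ½(-11 + -3)(3) = -21 m
3–8 s: ½(-3 + 4)(5) = 2.5 m
8–10 s: ½(4 + -1)(2) = 3 m
10–16 s: ½(-1 + 2)(6) = 3 m
16–22 s: ½(2 + 5)(6) = 21 m
Net displacement = 8.5 m

8.5 m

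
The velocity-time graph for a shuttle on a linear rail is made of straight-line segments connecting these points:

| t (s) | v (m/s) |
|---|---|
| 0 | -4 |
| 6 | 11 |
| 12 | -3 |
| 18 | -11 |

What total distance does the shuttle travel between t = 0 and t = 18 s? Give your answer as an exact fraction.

Distance (not displacement) is the total path length: add the absolute areas under v-t.
0–6 s: v = 0 at t = 1.6 s; triangle areas 3.2 + 24.2 = 27.4 m
6–12 s: v = 0 at t = 75/7 s; triangle areas 363/14 + 27/14 = 195/7 m
12–18 s: |½(-3 + -11)(6)| = 42 m
Total distance = 3404/35 m

3404/35 m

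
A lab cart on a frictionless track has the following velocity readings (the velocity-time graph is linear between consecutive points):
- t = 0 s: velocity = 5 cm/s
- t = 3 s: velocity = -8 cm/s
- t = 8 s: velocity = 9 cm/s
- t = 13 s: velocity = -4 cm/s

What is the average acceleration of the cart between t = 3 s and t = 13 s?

0.4 cm/s²

Average acceleration = Δv/Δt = (-4 − -8)/(13 − 3) = 0.4 cm/s².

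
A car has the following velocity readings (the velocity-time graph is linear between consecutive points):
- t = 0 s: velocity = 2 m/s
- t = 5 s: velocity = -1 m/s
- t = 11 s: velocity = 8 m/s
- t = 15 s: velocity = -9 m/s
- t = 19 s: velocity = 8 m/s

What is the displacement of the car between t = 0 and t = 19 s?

Net displacement equals the area under the velocity-time graph (areas below the axis count negative).
0–5 s: ½(2 + -1)(5) = 2.5 m
5–11 s: ½(-1 + 8)(6) = 21 m
11–15 s: ½(8 + -9)(4) = -2 m
15–19 s: ½(-9 + 8)(4) = -2 m
Net displacement = 19.5 m

19.5 m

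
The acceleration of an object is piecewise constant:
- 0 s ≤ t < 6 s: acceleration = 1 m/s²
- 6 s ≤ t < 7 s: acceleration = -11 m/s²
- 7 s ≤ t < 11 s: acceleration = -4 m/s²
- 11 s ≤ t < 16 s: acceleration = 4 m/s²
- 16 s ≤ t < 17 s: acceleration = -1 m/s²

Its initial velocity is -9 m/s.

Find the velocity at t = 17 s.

Δv equals the area under the a-t graph; then v = v₀ + Δv.
0–6 s: 1 × 6 = 6 m/s
6–7 s: -11 × 1 = -11 m/s
7–11 s: -4 × 4 = -16 m/s
11–16 s: 4 × 5 = 20 m/s
16–17 s: -1 × 1 = -1 m/s
Δv = -2 m/s, so v(17) = -9 + (-2) = -11 m/s.

-11 m/s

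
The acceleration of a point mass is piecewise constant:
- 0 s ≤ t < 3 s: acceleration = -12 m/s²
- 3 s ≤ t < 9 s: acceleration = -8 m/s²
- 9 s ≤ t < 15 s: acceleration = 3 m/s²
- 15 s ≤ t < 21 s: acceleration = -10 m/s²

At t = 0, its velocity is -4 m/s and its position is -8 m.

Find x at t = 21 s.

-1532 m

On each constant-a segment, Δv = aΔt and Δx = v₀Δt + ½aΔt²; chain segment to segment.
0–3 s: v starts -4 m/s; Δx = -4·3 + ½·-12·3² = -66 m; v ends -40 m/s.
3–9 s: v starts -40 m/s; Δx = -40·6 + ½·-8·6² = -384 m; v ends -88 m/s.
9–15 s: v starts -88 m/s; Δx = -88·6 + ½·3·6² = -474 m; v ends -70 m/s.
15–21 s: v starts -70 m/s; Δx = -70·6 + ½·-10·6² = -600 m; v ends -130 m/s.
x(21) = -8 + Σ Δx = -1532 m.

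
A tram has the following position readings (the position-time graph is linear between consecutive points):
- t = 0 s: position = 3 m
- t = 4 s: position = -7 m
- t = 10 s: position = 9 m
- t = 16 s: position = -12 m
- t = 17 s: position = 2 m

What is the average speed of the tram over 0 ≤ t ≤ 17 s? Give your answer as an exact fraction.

Average speed = (total path length)/(elapsed time); on a piecewise-linear x-t graph the path length is Σ|Δx|.
0–4 s: |Δx| = |-7 − 3| = 10 m
4–10 s: |Δx| = |9 − -7| = 16 m
10–16 s: |Δx| = |-12 − 9| = 21 m
16–17 s: |Δx| = |2 − -12| = 14 m
Total path = 61 m; average speed = 61/17 = 61/17 m/s.

61/17 m/s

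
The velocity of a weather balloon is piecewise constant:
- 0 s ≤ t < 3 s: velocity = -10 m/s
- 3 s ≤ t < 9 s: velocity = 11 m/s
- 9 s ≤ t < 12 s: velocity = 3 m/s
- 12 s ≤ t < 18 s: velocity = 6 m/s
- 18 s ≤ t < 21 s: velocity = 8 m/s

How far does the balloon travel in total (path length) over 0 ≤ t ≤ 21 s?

165 m

Distance (not displacement) is the total path length: add the absolute areas under v-t.
0–3 s: |-10| × 3 = 30 m
3–9 s: |11| × 6 = 66 m
9–12 s: |3| × 3 = 9 m
12–18 s: |6| × 6 = 36 m
18–21 s: |8| × 3 = 24 m
Total distance = 165 m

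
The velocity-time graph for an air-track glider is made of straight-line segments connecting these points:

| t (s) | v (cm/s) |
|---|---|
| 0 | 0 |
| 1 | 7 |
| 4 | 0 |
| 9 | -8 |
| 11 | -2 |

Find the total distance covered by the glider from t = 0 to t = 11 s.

44 cm

Distance (not displacement) is the total path length: add the absolute areas under v-t.
0–1 s: |½(0 + 7)(1)| = 3.5 cm
1–4 s: |½(7 + 0)(3)| = 10.5 cm
4–9 s: |½(0 + -8)(5)| = 20 cm
9–11 s: |½(-8 + -2)(2)| = 10 cm
Total distance = 44 cm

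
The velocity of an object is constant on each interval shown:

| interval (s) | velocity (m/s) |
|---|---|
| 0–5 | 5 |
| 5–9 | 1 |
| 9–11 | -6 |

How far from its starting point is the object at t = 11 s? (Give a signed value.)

17 m

Net displacement equals the area under the velocity-time graph (areas below the axis count negative).
0–5 s: 5 × 5 = 25 m
5–9 s: 1 × 4 = 4 m
9–11 s: -6 × 2 = -12 m
Net displacement = 17 m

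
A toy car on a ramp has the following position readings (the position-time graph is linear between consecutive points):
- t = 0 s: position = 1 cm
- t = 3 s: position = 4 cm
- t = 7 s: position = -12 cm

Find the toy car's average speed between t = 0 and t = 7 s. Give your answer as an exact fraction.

Average speed = (total path length)/(elapsed time); on a piecewise-linear x-t graph the path length is Σ|Δx|.
0–3 s: |Δx| = |4 − 1| = 3 cm
3–7 s: |Δx| = |-12 − 4| = 16 cm
Total path = 19 cm; average speed = 19/7 = 19/7 cm/s.

19/7 cm/s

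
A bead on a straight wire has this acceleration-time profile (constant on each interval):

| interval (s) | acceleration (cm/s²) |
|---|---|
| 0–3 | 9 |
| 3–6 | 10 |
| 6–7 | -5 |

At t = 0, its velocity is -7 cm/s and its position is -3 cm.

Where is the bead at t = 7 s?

169 cm

On each constant-a segment, Δv = aΔt and Δx = v₀Δt + ½aΔt²; chain segment to segment.
0–3 s: v starts -7 cm/s; Δx = -7·3 + ½·9·3² = 19.5 cm; v ends 20 cm/s.
3–6 s: v starts 20 cm/s; Δx = 20·3 + ½·10·3² = 105 cm; v ends 50 cm/s.
6–7 s: v starts 50 cm/s; Δx = 50·1 + ½·-5·1² = 47.5 cm; v ends 45 cm/s.
x(7) = -3 + Σ Δx = 169 cm.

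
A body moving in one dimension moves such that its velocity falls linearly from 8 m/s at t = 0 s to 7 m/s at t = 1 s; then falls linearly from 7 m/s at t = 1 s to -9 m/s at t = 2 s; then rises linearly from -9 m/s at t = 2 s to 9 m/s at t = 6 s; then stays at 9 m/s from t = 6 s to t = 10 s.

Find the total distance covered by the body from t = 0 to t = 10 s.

65.5625 m

Distance (not displacement) is the total path length: add the absolute areas under v-t.
0–1 s: |½(8 + 7)(1)| = 7.5 m
1–2 s: v = 0 at t = 1.4375 s; triangle areas 1.53125 + 2.53125 = 4.0625 m
2–6 s: v = 0 at t = 4 s; triangle areas 9 + 9 = 18 m
6–10 s: |9| × 4 = 36 m
Total distance = 65.5625 m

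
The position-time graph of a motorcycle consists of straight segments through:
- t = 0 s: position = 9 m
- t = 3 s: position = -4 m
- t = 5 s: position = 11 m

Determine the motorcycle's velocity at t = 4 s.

7.5 m/s

Velocity is the slope of the x-t graph on 3–5 s: (11 − -4)/(5 − 3) = 7.5 m/s.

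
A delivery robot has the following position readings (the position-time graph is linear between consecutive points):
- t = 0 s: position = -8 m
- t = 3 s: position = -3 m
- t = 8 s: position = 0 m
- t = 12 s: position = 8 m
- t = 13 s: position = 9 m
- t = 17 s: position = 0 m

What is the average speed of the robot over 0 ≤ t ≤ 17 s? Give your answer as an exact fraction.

26/17 m/s

Average speed = (total path length)/(elapsed time); on a piecewise-linear x-t graph the path length is Σ|Δx|.
0–3 s: |Δx| = |-3 − -8| = 5 m
3–8 s: |Δx| = |0 − -3| = 3 m
8–12 s: |Δx| = |8 − 0| = 8 m
12–13 s: |Δx| = |9 − 8| = 1 m
13–17 s: |Δx| = |0 − 9| = 9 m
Total path = 26 m; average speed = 26/17 = 26/17 m/s.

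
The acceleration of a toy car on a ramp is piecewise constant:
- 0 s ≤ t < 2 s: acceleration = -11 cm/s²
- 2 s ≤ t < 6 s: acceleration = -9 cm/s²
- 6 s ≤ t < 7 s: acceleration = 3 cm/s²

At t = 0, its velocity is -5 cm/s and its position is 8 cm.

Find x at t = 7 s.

-265.5 cm

On each constant-a segment, Δv = aΔt and Δx = v₀Δt + ½aΔt²; chain segment to segment.
0–2 s: v starts -5 cm/s; Δx = -5·2 + ½·-11·2² = -32 cm; v ends -27 cm/s.
2–6 s: v starts -27 cm/s; Δx = -27·4 + ½·-9·4² = -180 cm; v ends -63 cm/s.
6–7 s: v starts -63 cm/s; Δx = -63·1 + ½·3·1² = -61.5 cm; v ends -60 cm/s.
x(7) = 8 + Σ Δx = -265.5 cm.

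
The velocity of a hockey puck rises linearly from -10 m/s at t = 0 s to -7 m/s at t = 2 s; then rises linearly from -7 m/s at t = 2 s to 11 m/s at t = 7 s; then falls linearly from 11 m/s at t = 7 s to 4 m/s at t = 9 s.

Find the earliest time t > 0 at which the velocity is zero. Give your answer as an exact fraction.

t = 71/18 s

v changes sign on 2–7 s (from -7 to 11); the graph is linear there, so v = 0 at t = 2 + (7)·(7 − 2)/(11 − -7) = 71/18 s.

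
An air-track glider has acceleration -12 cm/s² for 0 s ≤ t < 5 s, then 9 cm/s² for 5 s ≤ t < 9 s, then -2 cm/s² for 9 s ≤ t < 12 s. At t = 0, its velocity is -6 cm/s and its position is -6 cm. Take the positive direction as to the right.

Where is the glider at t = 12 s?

On each constant-a segment, Δv = aΔt and Δx = v₀Δt + ½aΔt²; chain segment to segment.
0–5 s: v starts -6 cm/s; Δx = -6·5 + ½·-12·5² = -180 cm; v ends -66 cm/s.
5–9 s: v starts -66 cm/s; Δx = -66·4 + ½·9·4² = -192 cm; v ends -30 cm/s.
9–12 s: v starts -30 cm/s; Δx = -30·3 + ½·-2·3² = -99 cm; v ends -36 cm/s.
x(12) = -6 + Σ Δx = -477 cm.

-477 cm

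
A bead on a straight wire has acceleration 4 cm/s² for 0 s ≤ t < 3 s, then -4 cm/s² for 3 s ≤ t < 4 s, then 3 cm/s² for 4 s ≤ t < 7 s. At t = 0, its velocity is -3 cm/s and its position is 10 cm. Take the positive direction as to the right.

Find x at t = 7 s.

On each constant-a segment, Δv = aΔt and Δx = v₀Δt + ½aΔt²; chain segment to segment.
0–3 s: v starts -3 cm/s; Δx = -3·3 + ½·4·3² = 9 cm; v ends 9 cm/s.
3–4 s: v starts 9 cm/s; Δx = 9·1 + ½·-4·1² = 7 cm; v ends 5 cm/s.
4–7 s: v starts 5 cm/s; Δx = 5·3 + ½·3·3² = 28.5 cm; v ends 14 cm/s.
x(7) = 10 + Σ Δx = 54.5 cm.

54.5 cm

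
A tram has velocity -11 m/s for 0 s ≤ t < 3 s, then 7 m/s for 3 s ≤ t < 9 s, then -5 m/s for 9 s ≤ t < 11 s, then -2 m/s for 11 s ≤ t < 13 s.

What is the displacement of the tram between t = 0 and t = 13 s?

Net displacement equals the area under the velocity-time graph (areas below the axis count negative).
0–3 s: -11 × 3 = -33 m
3–9 s: 7 × 6 = 42 m
9–11 s: -5 × 2 = -10 m
11–13 s: -2 × 2 = -4 m
Net displacement = -5 m

-5 m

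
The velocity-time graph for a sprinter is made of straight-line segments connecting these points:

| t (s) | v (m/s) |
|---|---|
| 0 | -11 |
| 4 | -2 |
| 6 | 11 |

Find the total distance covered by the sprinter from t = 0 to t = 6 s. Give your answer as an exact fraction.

Total distance travelled is ∫|v| dt — sum the magnitudes of each area piece.
0–4 s: |½(-11 + -2)(4)| = 26 m
4–6 s: v = 0 at t = 56/13 s; triangle areas 4/13 + 121/13 = 125/13 m
Total distance = 463/13 m

463/13 m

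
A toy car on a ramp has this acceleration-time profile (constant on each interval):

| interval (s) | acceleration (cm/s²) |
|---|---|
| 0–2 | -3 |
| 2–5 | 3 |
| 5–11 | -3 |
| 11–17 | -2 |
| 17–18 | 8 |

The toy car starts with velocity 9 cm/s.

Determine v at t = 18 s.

Δv equals the area under the a-t graph; then v = v₀ + Δv.
0–2 s: -3 × 2 = -6 cm/s
2–5 s: 3 × 3 = 9 cm/s
5–11 s: -3 × 6 = -18 cm/s
11–17 s: -2 × 6 = -12 cm/s
17–18 s: 8 × 1 = 8 cm/s
Δv = -19 cm/s, so v(18) = 9 + (-19) = -10 cm/s.

-10 cm/s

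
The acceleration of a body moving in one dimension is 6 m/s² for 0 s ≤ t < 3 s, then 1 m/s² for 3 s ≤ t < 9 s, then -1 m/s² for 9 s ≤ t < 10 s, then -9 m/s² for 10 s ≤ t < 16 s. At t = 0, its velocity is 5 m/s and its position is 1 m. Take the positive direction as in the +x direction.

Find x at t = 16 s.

233.5 m

On each constant-a segment, Δv = aΔt and Δx = v₀Δt + ½aΔt²; chain segment to segment.
0–3 s: v starts 5 m/s; Δx = 5·3 + ½·6·3² = 42 m; v ends 23 m/s.
3–9 s: v starts 23 m/s; Δx = 23·6 + ½·1·6² = 156 m; v ends 29 m/s.
9–10 s: v starts 29 m/s; Δx = 29·1 + ½·-1·1² = 28.5 m; v ends 28 m/s.
10–16 s: v starts 28 m/s; Δx = 28·6 + ½·-9·6² = 6 m; v ends -26 m/s.
x(16) = 1 + Σ Δx = 233.5 m.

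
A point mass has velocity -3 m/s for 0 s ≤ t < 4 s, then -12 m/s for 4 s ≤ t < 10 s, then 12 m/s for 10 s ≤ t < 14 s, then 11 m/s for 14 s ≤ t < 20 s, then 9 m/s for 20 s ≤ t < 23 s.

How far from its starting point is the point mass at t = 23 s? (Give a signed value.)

Displacement is the signed area under the v-t curve.
0–4 s: -3 × 4 = -12 m
4–10 s: -12 × 6 = -72 m
10–14 s: 12 × 4 = 48 m
14–20 s: 11 × 6 = 66 m
20–23 s: 9 × 3 = 27 m
Net displacement = 57 m

57 m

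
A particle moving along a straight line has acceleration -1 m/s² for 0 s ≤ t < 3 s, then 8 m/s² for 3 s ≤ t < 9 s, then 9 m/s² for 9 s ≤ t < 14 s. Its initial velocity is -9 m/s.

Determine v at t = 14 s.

81 m/s

Δv equals the area under the a-t graph; then v = v₀ + Δv.
0–3 s: -1 × 3 = -3 m/s
3–9 s: 8 × 6 = 48 m/s
9–14 s: 9 × 5 = 45 m/s
Δv = 90 m/s, so v(14) = -9 + (90) = 81 m/s.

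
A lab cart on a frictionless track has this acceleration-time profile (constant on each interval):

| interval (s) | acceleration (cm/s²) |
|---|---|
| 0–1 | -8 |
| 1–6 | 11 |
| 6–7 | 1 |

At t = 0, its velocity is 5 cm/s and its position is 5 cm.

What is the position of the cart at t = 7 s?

On each constant-a segment, Δv = aΔt and Δx = v₀Δt + ½aΔt²; chain segment to segment.
0–1 s: v starts 5 cm/s; Δx = 5·1 + ½·-8·1² = 1 cm; v ends -3 cm/s.
1–6 s: v starts -3 cm/s; Δx = -3·5 + ½·11·5² = 122.5 cm; v ends 52 cm/s.
6–7 s: v starts 52 cm/s; Δx = 52·1 + ½·1·1² = 52.5 cm; v ends 53 cm/s.
x(7) = 5 + Σ Δx = 181 cm.

181 cm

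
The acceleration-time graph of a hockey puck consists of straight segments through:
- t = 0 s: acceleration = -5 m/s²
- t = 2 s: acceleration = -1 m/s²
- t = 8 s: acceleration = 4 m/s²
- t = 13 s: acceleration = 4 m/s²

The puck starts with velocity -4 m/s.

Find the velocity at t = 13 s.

19 m/s

Δv equals the area under the a-t graph; then v = v₀ + Δv.
0–2 s: ½(-5 + -1)(2) = -6 m/s
2–8 s: ½(-1 + 4)(6) = 9 m/s
8–13 s: 4 × 5 = 20 m/s
Δv = 23 m/s, so v(13) = -4 + (23) = 19 m/s.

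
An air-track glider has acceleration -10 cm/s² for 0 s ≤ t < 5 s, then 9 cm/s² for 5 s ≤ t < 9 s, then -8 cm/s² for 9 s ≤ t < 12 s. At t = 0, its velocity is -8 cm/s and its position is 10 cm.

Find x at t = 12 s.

On each constant-a segment, Δv = aΔt and Δx = v₀Δt + ½aΔt²; chain segment to segment.
0–5 s: v starts -8 cm/s; Δx = -8·5 + ½·-10·5² = -165 cm; v ends -58 cm/s.
5–9 s: v starts -58 cm/s; Δx = -58·4 + ½·9·4² = -160 cm; v ends -22 cm/s.
9–12 s: v starts -22 cm/s; Δx = -22·3 + ½·-8·3² = -102 cm; v ends -46 cm/s.
x(12) = 10 + Σ Δx = -417 cm.

-417 cm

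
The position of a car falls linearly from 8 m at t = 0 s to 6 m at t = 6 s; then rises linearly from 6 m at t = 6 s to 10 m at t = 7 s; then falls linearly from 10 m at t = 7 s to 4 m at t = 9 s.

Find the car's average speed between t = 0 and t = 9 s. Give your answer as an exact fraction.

Average speed = (total path length)/(elapsed time); on a piecewise-linear x-t graph the path length is Σ|Δx|.
0–6 s: |Δx| = |6 − 8| = 2 m
6–7 s: |Δx| = |10 − 6| = 4 m
7–9 s: |Δx| = |4 − 10| = 6 m
Total path = 12 m; average speed = 12/9 = 4/3 m/s.

4/3 m/s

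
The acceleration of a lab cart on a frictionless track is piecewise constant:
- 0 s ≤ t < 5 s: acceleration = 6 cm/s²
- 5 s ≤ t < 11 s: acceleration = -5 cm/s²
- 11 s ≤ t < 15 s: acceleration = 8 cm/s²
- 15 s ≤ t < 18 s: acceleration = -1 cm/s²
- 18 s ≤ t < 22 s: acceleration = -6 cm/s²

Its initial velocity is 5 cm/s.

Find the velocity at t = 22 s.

10 cm/s

Δv equals the area under the a-t graph; then v = v₀ + Δv.
0–5 s: 6 × 5 = 30 cm/s
5–11 s: -5 × 6 = -30 cm/s
11–15 s: 8 × 4 = 32 cm/s
15–18 s: -1 × 3 = -3 cm/s
18–22 s: -6 × 4 = -24 cm/s
Δv = 5 cm/s, so v(22) = 5 + (5) = 10 cm/s.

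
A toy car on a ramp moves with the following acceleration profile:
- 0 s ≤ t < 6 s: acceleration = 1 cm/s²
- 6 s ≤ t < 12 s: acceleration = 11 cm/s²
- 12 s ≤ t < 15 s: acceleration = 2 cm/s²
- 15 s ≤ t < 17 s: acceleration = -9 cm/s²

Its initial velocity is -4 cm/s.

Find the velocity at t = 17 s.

56 cm/s

Δv equals the area under the a-t graph; then v = v₀ + Δv.
0–6 s: 1 × 6 = 6 cm/s
6–12 s: 11 × 6 = 66 cm/s
12–15 s: 2 × 3 = 6 cm/s
15–17 s: -9 × 2 = -18 cm/s
Δv = 60 cm/s, so v(17) = -4 + (60) = 56 cm/s.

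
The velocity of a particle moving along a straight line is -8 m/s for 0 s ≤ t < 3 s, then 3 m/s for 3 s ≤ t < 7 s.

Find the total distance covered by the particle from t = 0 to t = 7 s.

36 m

Total distance travelled is ∫|v| dt — sum the magnitudes of each area piece.
0–3 s: |-8| × 3 = 24 m
3–7 s: |3| × 4 = 12 m
Total distance = 36 m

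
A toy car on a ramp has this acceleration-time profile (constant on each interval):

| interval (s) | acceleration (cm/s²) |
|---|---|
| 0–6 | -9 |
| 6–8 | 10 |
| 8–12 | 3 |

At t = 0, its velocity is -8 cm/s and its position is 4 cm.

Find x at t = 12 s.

On each constant-a segment, Δv = aΔt and Δx = v₀Δt + ½aΔt²; chain segment to segment.
0–6 s: v starts -8 cm/s; Δx = -8·6 + ½·-9·6² = -210 cm; v ends -62 cm/s.
6–8 s: v starts -62 cm/s; Δx = -62·2 + ½·10·2² = -104 cm; v ends -42 cm/s.
8–12 s: v starts -42 cm/s; Δx = -42·4 + ½·3·4² = -144 cm; v ends -30 cm/s.
x(12) = 4 + Σ Δx = -454 cm.

-454 cm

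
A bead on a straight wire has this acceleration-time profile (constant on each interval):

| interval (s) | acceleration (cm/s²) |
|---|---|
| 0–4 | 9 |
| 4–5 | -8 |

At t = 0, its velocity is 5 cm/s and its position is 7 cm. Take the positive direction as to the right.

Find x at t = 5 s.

136 cm

On each constant-a segment, Δv = aΔt and Δx = v₀Δt + ½aΔt²; chain segment to segment.
0–4 s: v starts 5 cm/s; Δx = 5·4 + ½·9·4² = 92 cm; v ends 41 cm/s.
4–5 s: v starts 41 cm/s; Δx = 41·1 + ½·-8·1² = 37 cm; v ends 33 cm/s.
x(5) = 7 + Σ Δx = 136 cm.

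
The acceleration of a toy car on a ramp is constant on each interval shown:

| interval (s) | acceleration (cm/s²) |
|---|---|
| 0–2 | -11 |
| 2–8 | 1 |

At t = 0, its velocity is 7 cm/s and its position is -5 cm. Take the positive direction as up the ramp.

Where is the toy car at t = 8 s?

On each constant-a segment, Δv = aΔt and Δx = v₀Δt + ½aΔt²; chain segment to segment.
0–2 s: v starts 7 cm/s; Δx = 7·2 + ½·-11·2² = -8 cm; v ends -15 cm/s.
2–8 s: v starts -15 cm/s; Δx = -15·6 + ½·1·6² = -72 cm; v ends -9 cm/s.
x(8) = -5 + Σ Δx = -85 cm.

-85 cm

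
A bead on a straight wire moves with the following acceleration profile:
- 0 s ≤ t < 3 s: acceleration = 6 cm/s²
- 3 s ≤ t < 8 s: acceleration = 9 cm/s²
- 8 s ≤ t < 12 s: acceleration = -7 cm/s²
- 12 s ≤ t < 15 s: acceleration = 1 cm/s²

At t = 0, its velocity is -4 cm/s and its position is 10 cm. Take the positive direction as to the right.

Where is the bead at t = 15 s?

On each constant-a segment, Δv = aΔt and Δx = v₀Δt + ½aΔt²; chain segment to segment.
0–3 s: v starts -4 cm/s; Δx = -4·3 + ½·6·3² = 15 cm; v ends 14 cm/s.
3–8 s: v starts 14 cm/s; Δx = 14·5 + ½·9·5² = 182.5 cm; v ends 59 cm/s.
8–12 s: v starts 59 cm/s; Δx = 59·4 + ½·-7·4² = 180 cm; v ends 31 cm/s.
12–15 s: v starts 31 cm/s; Δx = 31·3 + ½·1·3² = 97.5 cm; v ends 34 cm/s.
x(15) = 10 + Σ Δx = 485 cm.

485 cm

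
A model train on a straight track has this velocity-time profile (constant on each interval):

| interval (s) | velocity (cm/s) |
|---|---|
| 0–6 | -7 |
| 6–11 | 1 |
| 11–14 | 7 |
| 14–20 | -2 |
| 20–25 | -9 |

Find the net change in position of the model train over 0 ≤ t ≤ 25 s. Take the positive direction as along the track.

-73 cm

Displacement is the signed area under the v-t curve.
0–6 s: -7 × 6 = -42 cm
6–11 s: 1 × 5 = 5 cm
11–14 s: 7 × 3 = 21 cm
14–20 s: -2 × 6 = -12 cm
20–25 s: -9 × 5 = -45 cm
Net displacement = -73 cm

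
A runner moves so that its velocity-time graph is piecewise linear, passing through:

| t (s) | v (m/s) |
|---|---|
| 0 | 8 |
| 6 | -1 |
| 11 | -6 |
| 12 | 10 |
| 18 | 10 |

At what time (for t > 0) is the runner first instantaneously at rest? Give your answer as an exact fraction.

t = 16/3 s

v changes sign on 0–6 s (from 8 to -1); the graph is linear there, so v = 0 at t = 0 + (-8)·(6 − 0)/(-1 − 8) = 16/3 s.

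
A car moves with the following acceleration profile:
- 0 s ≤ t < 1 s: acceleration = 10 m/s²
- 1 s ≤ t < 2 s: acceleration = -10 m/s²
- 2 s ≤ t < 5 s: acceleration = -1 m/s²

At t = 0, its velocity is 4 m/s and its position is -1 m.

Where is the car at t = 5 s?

24.5 m

On each constant-a segment, Δv = aΔt and Δx = v₀Δt + ½aΔt²; chain segment to segment.
0–1 s: v starts 4 m/s; Δx = 4·1 + ½·10·1² = 9 m; v ends 14 m/s.
1–2 s: v starts 14 m/s; Δx = 14·1 + ½·-10·1² = 9 m; v ends 4 m/s.
2–5 s: v starts 4 m/s; Δx = 4·3 + ½·-1·3² = 7.5 m; v ends 1 m/s.
x(5) = -1 + Σ Δx = 24.5 m.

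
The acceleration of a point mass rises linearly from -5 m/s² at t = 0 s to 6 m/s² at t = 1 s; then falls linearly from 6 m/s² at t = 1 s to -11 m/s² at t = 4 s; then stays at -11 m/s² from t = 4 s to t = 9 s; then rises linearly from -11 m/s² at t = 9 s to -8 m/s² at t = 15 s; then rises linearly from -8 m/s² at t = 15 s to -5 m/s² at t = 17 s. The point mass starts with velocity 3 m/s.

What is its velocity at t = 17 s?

Δv equals the area under the a-t graph; then v = v₀ + Δv.
0–1 s: ½(-5 + 6)(1) = 0.5 m/s
1–4 s: ½(6 + -11)(3) = -7.5 m/s
4–9 s: -11 × 5 = -55 m/s
9–15 s: ½(-11 + -8)(6) = -57 m/s
15–17 s: ½(-8 + -5)(2) = -13 m/s
Δv = -132 m/s, so v(17) = 3 + (-132) = -129 m/s.

-129 m/s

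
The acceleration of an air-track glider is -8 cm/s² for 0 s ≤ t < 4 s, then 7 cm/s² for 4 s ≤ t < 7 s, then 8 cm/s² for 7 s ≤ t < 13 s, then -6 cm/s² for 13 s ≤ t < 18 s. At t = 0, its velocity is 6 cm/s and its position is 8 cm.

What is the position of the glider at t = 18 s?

175.5 cm

On each constant-a segment, Δv = aΔt and Δx = v₀Δt + ½aΔt²; chain segment to segment.
0–4 s: v starts 6 cm/s; Δx = 6·4 + ½·-8·4² = -40 cm; v ends -26 cm/s.
4–7 s: v starts -26 cm/s; Δx = -26·3 + ½·7·3² = -46.5 cm; v ends -5 cm/s.
7–13 s: v starts -5 cm/s; Δx = -5·6 + ½·8·6² = 114 cm; v ends 43 cm/s.
13–18 s: v starts 43 cm/s; Δx = 43·5 + ½·-6·5² = 140 cm; v ends 13 cm/s.
x(18) = 8 + Σ Δx = 175.5 cm.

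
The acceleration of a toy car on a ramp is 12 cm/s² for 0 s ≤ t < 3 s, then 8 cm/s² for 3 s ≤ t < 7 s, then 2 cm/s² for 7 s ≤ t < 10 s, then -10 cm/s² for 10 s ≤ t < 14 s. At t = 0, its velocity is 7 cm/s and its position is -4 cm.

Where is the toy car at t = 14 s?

On each constant-a segment, Δv = aΔt and Δx = v₀Δt + ½aΔt²; chain segment to segment.
0–3 s: v starts 7 cm/s; Δx = 7·3 + ½·12·3² = 75 cm; v ends 43 cm/s.
3–7 s: v starts 43 cm/s; Δx = 43·4 + ½·8·4² = 236 cm; v ends 75 cm/s.
7–10 s: v starts 75 cm/s; Δx = 75·3 + ½·2·3² = 234 cm; v ends 81 cm/s.
10–14 s: v starts 81 cm/s; Δx = 81·4 + ½·-10·4² = 244 cm; v ends 41 cm/s.
x(14) = -4 + Σ Δx = 785 cm.

785 cm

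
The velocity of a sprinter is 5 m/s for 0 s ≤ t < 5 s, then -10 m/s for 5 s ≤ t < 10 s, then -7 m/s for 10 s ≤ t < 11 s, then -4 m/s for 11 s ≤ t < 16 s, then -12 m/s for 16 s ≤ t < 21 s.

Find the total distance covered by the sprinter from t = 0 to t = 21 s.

162 m

Total distance travelled is ∫|v| dt — sum the magnitudes of each area piece.
0–5 s: |5| × 5 = 25 m
5–10 s: |-10| × 5 = 50 m
10–11 s: |-7| × 1 = 7 m
11–16 s: |-4| × 5 = 20 m
16–21 s: |-12| × 5 = 60 m
Total distance = 162 m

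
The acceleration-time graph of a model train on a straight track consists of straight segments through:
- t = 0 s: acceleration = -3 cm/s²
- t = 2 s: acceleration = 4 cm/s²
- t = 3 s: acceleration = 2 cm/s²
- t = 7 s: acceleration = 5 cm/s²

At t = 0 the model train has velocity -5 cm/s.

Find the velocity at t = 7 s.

13 cm/s

Δv equals the area under the a-t graph; then v = v₀ + Δv.
0–2 s: ½(-3 + 4)(2) = 1 cm/s
2–3 s: ½(4 + 2)(1) = 3 cm/s
3–7 s: ½(2 + 5)(4) = 14 cm/s
Δv = 18 cm/s, so v(7) = -5 + (18) = 13 cm/s.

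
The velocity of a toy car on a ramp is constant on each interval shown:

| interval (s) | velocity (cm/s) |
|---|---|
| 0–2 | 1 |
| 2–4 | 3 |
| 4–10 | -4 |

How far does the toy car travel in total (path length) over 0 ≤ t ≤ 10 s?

32 cm

Distance (not displacement) is the total path length: add the absolute areas under v-t.
0–2 s: |1| × 2 = 2 cm
2–4 s: |3| × 2 = 6 cm
4–10 s: |-4| × 6 = 24 cm
Total distance = 32 cm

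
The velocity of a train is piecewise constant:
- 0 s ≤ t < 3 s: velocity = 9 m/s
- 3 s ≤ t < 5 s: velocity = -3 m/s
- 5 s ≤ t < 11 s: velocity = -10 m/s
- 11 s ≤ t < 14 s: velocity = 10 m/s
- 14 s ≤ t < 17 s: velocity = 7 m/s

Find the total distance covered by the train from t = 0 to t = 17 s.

144 m

Distance (not displacement) is the total path length: add the absolute areas under v-t.
0–3 s: |9| × 3 = 27 m
3–5 s: |-3| × 2 = 6 m
5–11 s: |-10| × 6 = 60 m
11–14 s: |10| × 3 = 30 m
14–17 s: |7| × 3 = 21 m
Total distance = 144 m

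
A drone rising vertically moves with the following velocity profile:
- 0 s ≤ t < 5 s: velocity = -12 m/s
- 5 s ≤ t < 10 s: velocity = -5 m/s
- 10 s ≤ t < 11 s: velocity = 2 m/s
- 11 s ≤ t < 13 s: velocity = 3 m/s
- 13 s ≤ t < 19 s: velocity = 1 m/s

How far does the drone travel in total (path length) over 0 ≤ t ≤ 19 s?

Distance (not displacement) is the total path length: add the absolute areas under v-t.
0–5 s: |-12| × 5 = 60 m
5–10 s: |-5| × 5 = 25 m
10–11 s: |2| × 1 = 2 m
11–13 s: |3| × 2 = 6 m
13–19 s: |1| × 6 = 6 m
Total distance = 99 m

99 m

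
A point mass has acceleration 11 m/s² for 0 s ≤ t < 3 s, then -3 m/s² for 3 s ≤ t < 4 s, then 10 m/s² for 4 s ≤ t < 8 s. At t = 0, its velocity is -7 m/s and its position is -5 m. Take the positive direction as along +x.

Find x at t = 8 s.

220 m

On each constant-a segment, Δv = aΔt and Δx = v₀Δt + ½aΔt²; chain segment to segment.
0–3 s: v starts -7 m/s; Δx = -7·3 + ½·11·3² = 28.5 m; v ends 26 m/s.
3–4 s: v starts 26 m/s; Δx = 26·1 + ½·-3·1² = 24.5 m; v ends 23 m/s.
4–8 s: v starts 23 m/s; Δx = 23·4 + ½·10·4² = 172 m; v ends 63 m/s.
x(8) = -5 + Σ Δx = 220 m.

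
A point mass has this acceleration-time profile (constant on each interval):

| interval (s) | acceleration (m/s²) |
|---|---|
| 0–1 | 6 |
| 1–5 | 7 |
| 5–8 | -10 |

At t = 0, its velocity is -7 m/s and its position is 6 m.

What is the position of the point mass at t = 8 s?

90 m

On each constant-a segment, Δv = aΔt and Δx = v₀Δt + ½aΔt²; chain segment to segment.
0–1 s: v starts -7 m/s; Δx = -7·1 + ½·6·1² = -4 m; v ends -1 m/s.
1–5 s: v starts -1 m/s; Δx = -1·4 + ½·7·4² = 52 m; v ends 27 m/s.
5–8 s: v starts 27 m/s; Δx = 27·3 + ½·-10·3² = 36 m; v ends -3 m/s.
x(8) = 6 + Σ Δx = 90 m.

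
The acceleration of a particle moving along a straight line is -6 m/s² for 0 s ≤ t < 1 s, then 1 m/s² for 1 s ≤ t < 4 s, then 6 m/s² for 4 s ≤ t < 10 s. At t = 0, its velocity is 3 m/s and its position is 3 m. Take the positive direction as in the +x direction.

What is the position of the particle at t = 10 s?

106.5 m

On each constant-a segment, Δv = aΔt and Δx = v₀Δt + ½aΔt²; chain segment to segment.
0–1 s: v starts 3 m/s; Δx = 3·1 + ½·-6·1² = 0 m; v ends -3 m/s.
1–4 s: v starts -3 m/s; Δx = -3·3 + ½·1·3² = -4.5 m; v ends 0 m/s.
4–10 s: v starts 0 m/s; Δx = 0·6 + ½·6·6² = 108 m; v ends 36 m/s.
x(10) = 3 + Σ Δx = 106.5 m.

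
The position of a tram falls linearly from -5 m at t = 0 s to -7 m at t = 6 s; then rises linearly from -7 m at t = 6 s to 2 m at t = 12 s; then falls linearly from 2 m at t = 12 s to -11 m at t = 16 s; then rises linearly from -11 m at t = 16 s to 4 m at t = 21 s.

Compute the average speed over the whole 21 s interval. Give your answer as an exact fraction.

13/7 m/s

Average speed = (total path length)/(elapsed time); on a piecewise-linear x-t graph the path length is Σ|Δx|.
0–6 s: |Δx| = |-7 − -5| = 2 m
6–12 s: |Δx| = |2 − -7| = 9 m
12–16 s: |Δx| = |-11 − 2| = 13 m
16–21 s: |Δx| = |4 − -11| = 15 m
Total path = 39 m; average speed = 39/21 = 13/7 m/s.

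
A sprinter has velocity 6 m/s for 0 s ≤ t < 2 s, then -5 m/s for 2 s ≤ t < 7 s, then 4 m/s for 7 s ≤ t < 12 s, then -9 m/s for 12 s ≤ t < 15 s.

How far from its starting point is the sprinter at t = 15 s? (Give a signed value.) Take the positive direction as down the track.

-20 m

Displacement is the signed area under the v-t curve.
0–2 s: 6 × 2 = 12 m
2–7 s: -5 × 5 = -25 m
7–12 s: 4 × 5 = 20 m
12–15 s: -9 × 3 = -27 m
Net displacement = -20 m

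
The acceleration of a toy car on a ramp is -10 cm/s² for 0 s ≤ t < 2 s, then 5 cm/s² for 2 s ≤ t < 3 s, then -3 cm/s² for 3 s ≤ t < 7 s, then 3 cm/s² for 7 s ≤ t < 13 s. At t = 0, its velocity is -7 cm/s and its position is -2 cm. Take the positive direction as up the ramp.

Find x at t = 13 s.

-322.5 cm

On each constant-a segment, Δv = aΔt and Δx = v₀Δt + ½aΔt²; chain segment to segment.
0–2 s: v starts -7 cm/s; Δx = -7·2 + ½·-10·2² = -34 cm; v ends -27 cm/s.
2–3 s: v starts -27 cm/s; Δx = -27·1 + ½·5·1² = -24.5 cm; v ends -22 cm/s.
3–7 s: v starts -22 cm/s; Δx = -22·4 + ½·-3·4² = -112 cm; v ends -34 cm/s.
7–13 s: v starts -34 cm/s; Δx = -34·6 + ½·3·6² = -150 cm; v ends -16 cm/s.
x(13) = -2 + Σ Δx = -322.5 cm.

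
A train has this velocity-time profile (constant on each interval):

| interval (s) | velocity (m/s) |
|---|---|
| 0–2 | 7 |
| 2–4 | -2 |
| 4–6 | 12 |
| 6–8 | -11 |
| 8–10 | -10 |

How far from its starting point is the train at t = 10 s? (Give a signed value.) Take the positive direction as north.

Net displacement equals the area under the velocity-time graph (areas below the axis count negative).
0–2 s: 7 × 2 = 14 m
2–4 s: -2 × 2 = -4 m
4–6 s: 12 × 2 = 24 m
6–8 s: -11 × 2 = -22 m
8–10 s: -10 × 2 = -20 m
Net displacement = -8 m

-8 m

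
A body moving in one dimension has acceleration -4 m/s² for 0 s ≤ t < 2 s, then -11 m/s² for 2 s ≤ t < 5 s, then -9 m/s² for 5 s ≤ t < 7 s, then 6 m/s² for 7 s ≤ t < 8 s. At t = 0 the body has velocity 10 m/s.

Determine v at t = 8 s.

Δv equals the area under the a-t graph; then v = v₀ + Δv.
0–2 s: -4 × 2 = -8 m/s
2–5 s: -11 × 3 = -33 m/s
5–7 s: -9 × 2 = -18 m/s
7–8 s: 6 × 1 = 6 m/s
Δv = -53 m/s, so v(8) = 10 + (-53) = -43 m/s.

-43 m/s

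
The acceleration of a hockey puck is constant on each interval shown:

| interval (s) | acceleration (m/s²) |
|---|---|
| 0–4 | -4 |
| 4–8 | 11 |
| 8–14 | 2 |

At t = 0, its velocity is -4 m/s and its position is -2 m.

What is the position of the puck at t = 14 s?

On each constant-a segment, Δv = aΔt and Δx = v₀Δt + ½aΔt²; chain segment to segment.
0–4 s: v starts -4 m/s; Δx = -4·4 + ½·-4·4² = -48 m; v ends -20 m/s.
4–8 s: v starts -20 m/s; Δx = -20·4 + ½·11·4² = 8 m; v ends 24 m/s.
8–14 s: v starts 24 m/s; Δx = 24·6 + ½·2·6² = 180 m; v ends 36 m/s.
x(14) = -2 + Σ Δx = 138 m.

138 m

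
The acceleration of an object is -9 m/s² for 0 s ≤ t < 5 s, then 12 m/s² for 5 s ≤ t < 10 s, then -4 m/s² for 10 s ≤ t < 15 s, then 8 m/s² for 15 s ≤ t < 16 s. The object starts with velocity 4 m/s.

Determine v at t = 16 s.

Δv equals the area under the a-t graph; then v = v₀ + Δv.
0–5 s: -9 × 5 = -45 m/s
5–10 s: 12 × 5 = 60 m/s
10–15 s: -4 × 5 = -20 m/s
15–16 s: 8 × 1 = 8 m/s
Δv = 3 m/s, so v(16) = 4 + (3) = 7 m/s.

7 m/s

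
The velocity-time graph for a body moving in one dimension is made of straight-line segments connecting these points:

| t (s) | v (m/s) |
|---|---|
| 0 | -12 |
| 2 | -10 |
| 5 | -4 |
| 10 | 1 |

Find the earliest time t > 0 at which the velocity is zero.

t = 9 s

v changes sign on 5–10 s (from -4 to 1); the graph is linear there, so v = 0 at t = 5 + (4)·(10 − 5)/(1 − -4) = 9 s.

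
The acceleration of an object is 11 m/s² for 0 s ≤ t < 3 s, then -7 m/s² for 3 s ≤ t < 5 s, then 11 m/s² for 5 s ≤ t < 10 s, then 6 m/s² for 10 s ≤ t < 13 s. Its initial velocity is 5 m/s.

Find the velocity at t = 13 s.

Δv equals the area under the a-t graph; then v = v₀ + Δv.
0–3 s: 11 × 3 = 33 m/s
3–5 s: -7 × 2 = -14 m/s
5–10 s: 11 × 5 = 55 m/s
10–13 s: 6 × 3 = 18 m/s
Δv = 92 m/s, so v(13) = 5 + (92) = 97 m/s.

97 m/s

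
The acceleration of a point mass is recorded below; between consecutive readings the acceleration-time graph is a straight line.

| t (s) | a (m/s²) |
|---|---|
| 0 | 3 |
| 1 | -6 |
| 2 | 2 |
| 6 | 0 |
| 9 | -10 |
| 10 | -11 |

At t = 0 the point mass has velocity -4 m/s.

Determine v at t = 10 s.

Δv equals the area under the a-t graph; then v = v₀ + Δv.
0–1 s: ½(3 + -6)(1) = -1.5 m/s
1–2 s: ½(-6 + 2)(1) = -2 m/s
2–6 s: ½(2 + 0)(4) = 4 m/s
6–9 s: ½(0 + -10)(3) = -15 m/s
9–10 s: ½(-10 + -11)(1) = -10.5 m/s
Δv = -25 m/s, so v(10) = -4 + (-25) = -29 m/s.

-29 m/s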